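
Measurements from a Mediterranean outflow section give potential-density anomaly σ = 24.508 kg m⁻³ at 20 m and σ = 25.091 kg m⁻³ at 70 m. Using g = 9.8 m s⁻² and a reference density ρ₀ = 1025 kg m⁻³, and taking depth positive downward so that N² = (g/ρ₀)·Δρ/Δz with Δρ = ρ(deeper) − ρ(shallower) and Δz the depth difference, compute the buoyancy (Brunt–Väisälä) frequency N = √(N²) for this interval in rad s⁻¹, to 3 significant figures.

0.0106 rad s⁻¹

Δρ = 1025.091 − 1024.508 = 0.583 kg m⁻³ over Δz = 70 − 20 = 50 m.
N² = (9.8/1025) × (0.583/50) = 1.1148 × 10⁻⁴ s⁻².
N = √(1.1148 × 10⁻⁴) = 0.010558 rad s⁻¹ ≈ 0.0106 rad s⁻¹.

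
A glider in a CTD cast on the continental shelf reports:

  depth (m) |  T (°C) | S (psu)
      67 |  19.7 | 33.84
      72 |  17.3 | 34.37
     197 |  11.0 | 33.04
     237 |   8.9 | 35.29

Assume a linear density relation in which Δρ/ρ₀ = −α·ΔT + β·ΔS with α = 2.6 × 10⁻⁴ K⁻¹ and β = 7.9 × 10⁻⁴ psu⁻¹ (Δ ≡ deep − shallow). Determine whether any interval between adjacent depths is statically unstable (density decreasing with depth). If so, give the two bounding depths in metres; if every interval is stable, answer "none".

none

Evaluate Δρ/ρ₀ = −αΔT + βΔS across each adjacent pair:
  67–72 m: −αΔT+βΔS = −(2.6 × 10⁻⁴)(-2.4)+(7.9 × 10⁻⁴)(+0.53) = 1.0 × 10⁻³ → stable
  72–197 m: −αΔT+βΔS = −(2.6 × 10⁻⁴)(-6.3)+(7.9 × 10⁻⁴)(-1.33) = 5.9 × 10⁻⁴ → stable
  197–237 m: −αΔT+βΔS = −(2.6 × 10⁻⁴)(-2.1)+(7.9 × 10⁻⁴)(+2.25) = 2.3 × 10⁻³ → stable
Every interval has Δρ > 0: the column is stably stratified throughout.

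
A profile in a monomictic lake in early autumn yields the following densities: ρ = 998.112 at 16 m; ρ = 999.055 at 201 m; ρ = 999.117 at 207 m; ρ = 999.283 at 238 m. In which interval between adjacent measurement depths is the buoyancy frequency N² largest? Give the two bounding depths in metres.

201–207 m

Compute the density gradient over each adjacent pair:
  16–201 m: Δρ/Δz = 0.943/185 = 5.1 × 10⁻³ kg m⁻⁴
  201–207 m: Δρ/Δz = 0.062/6 = 0.010 kg m⁻⁴
  207–238 m: Δρ/Δz = 0.166/31 = 5.4 × 10⁻³ kg m⁻⁴
The largest gradient is in the 201–207 m interval — the pycnocline.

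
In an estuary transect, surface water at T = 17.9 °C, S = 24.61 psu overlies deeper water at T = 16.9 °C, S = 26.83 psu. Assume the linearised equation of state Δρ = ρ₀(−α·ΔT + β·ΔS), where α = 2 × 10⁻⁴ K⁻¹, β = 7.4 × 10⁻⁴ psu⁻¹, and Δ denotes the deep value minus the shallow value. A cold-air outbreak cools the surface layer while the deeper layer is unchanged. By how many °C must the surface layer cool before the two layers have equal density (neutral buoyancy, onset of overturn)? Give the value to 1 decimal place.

9.2 °C

Neutral buoyancy requires Δρ = 0, i.e. −α(T_deep − T_surf′) + β(S_deep − S_surf) = 0.
T_surf′ = T_deep − (β/α)·ΔS = 16.9 − (7.4 × 10⁻⁴/2 × 10⁻⁴)·(+2.22) = 8.686 °C.
Cooling required: 17.9 − (8.686) = 9.214 °C.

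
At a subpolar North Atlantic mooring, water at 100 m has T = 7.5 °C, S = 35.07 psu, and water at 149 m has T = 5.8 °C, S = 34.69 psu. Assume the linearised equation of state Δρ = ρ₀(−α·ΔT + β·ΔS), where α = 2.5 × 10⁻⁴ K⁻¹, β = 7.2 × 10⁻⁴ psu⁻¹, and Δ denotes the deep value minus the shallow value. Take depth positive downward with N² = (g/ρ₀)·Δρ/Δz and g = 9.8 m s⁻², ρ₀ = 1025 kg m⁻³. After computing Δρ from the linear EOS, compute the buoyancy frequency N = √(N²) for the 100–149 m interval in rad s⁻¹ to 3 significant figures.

5.50 × 10⁻³ rad s⁻¹

ΔT = -1.7 K, ΔS = -0.38 psu (deep − shallow).
Δρ/ρ₀ = −αΔT + βΔS = 4.25 × 10⁻⁴ − 2.736 × 10⁻⁴ = 1.514 × 10⁻⁴, so Δρ ≈ 0.1552 kg m⁻³.
N² = (g/ρ₀)·Δρ/Δz = g·(Δρ/ρ₀)/Δz = 9.8 × 1.514 × 10⁻⁴ / 49 = 3.0280 × 10⁻⁵ s⁻².
N = √(3.0280 × 10⁻⁵) = 5.5027 × 10⁻³ rad s⁻¹ ≈ 5.50 × 10⁻³ rad s⁻¹.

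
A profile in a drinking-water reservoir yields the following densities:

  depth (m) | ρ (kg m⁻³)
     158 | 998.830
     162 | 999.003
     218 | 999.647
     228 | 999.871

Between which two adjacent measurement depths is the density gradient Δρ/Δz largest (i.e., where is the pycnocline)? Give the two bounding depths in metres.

Compute the density gradient over each adjacent pair:
  158–162 m: Δρ/Δz = 0.173/4 = 0.043 kg m⁻⁴
  162–218 m: Δρ/Δz = 0.644/56 = 0.011 kg m⁻⁴
  218–228 m: Δρ/Δz = 0.224/10 = 0.022 kg m⁻⁴
The largest gradient is in the 158–162 m interval — the pycnocline.

158–162 m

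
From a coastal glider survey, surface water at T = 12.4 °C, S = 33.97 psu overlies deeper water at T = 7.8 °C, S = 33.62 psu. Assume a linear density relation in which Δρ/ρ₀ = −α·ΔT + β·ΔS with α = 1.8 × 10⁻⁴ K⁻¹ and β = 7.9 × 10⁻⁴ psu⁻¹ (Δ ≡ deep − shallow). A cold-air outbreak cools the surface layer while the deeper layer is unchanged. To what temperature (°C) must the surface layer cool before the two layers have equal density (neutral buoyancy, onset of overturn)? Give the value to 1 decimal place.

Neutral buoyancy requires Δρ = 0, i.e. −α(T_deep − T_surf′) + β(S_deep − S_surf) = 0.
T_surf′ = T_deep − (β/α)·ΔS = 7.8 − (7.9 × 10⁻⁴/1.8 × 10⁻⁴)·(-0.35) = 9.336 °C.
Cooling required: 12.4 − (9.336) = 3.064 °C.

9.3 °C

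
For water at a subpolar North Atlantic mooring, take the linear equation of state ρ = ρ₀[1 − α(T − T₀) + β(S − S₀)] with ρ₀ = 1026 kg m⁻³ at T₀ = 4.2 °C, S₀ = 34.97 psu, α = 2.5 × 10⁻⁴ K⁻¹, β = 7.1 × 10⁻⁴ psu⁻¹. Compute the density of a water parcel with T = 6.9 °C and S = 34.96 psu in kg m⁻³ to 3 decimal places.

T − T₀ = +2.7 K, S − S₀ = -0.01 psu.
Bracket = 1 − α·(+2.7) + β·(-0.01) = 1 + (-6.821 × 10⁻⁴) = 0.9993179.
ρ = 1026 × 0.9993179 = 1025.300 kg m⁻³.

1025.300 kg m⁻³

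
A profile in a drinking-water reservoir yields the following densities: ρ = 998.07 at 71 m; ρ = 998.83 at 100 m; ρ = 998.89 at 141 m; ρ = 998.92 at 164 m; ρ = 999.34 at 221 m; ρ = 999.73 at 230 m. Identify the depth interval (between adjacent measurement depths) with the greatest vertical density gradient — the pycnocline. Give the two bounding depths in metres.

221–230 m

Compute the density gradient over each adjacent pair:
  71–100 m: Δρ/Δz = 0.76/29 = 0.026 kg m⁻⁴
  100–141 m: Δρ/Δz = 0.06/41 = 1.5 × 10⁻³ kg m⁻⁴
  141–164 m: Δρ/Δz = 0.03/23 = 1.3 × 10⁻³ kg m⁻⁴
  164–221 m: Δρ/Δz = 0.42/57 = 7.4 × 10⁻³ kg m⁻⁴
  221–230 m: Δρ/Δz = 0.39/9 = 0.043 kg m⁻⁴
The largest gradient is in the 221–230 m interval — the pycnocline.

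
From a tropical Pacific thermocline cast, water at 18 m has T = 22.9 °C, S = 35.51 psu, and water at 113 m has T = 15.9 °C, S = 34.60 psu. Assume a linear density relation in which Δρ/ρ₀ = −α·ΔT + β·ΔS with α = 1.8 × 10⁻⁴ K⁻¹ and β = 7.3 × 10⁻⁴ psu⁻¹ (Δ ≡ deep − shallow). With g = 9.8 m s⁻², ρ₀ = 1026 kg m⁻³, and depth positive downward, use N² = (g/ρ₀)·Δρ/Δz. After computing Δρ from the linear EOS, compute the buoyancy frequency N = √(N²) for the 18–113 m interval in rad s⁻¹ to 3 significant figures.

7.84 × 10⁻³ rad s⁻¹

ΔT = -7.0 K, ΔS = -0.91 psu (deep − shallow).
Δρ/ρ₀ = −αΔT + βΔS = 1.26 × 10⁻³ − 6.643 × 10⁻⁴ = 5.957 × 10⁻⁴, so Δρ ≈ 0.6112 kg m⁻³.
N² = (g/ρ₀)·Δρ/Δz = g·(Δρ/ρ₀)/Δz = 9.8 × 5.957 × 10⁻⁴ / 95 = 6.1451 × 10⁻⁵ s⁻².
N = √(6.1451 × 10⁻⁵) = 7.8391 × 10⁻³ rad s⁻¹ ≈ 7.84 × 10⁻³ rad s⁻¹.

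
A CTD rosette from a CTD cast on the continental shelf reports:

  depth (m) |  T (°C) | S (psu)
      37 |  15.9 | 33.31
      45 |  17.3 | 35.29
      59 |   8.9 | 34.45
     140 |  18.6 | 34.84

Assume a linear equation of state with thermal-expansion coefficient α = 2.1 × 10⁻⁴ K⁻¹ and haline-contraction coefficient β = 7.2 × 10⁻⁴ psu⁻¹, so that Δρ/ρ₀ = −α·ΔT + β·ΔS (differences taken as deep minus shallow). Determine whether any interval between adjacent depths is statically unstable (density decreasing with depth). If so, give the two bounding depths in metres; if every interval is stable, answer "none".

59–140 m

Evaluate Δρ/ρ₀ = −αΔT + βΔS across each adjacent pair:
  37–45 m: −αΔT+βΔS = −(2.1 × 10⁻⁴)(+1.4)+(7.2 × 10⁻⁴)(+1.98) = 1.1 × 10⁻³ → stable
  45–59 m: −αΔT+βΔS = −(2.1 × 10⁻⁴)(-8.4)+(7.2 × 10⁻⁴)(-0.84) = 1.2 × 10⁻³ → stable
  59–140 m: −αΔT+βΔS = −(2.1 × 10⁻⁴)(+9.7)+(7.2 × 10⁻⁴)(+0.39) = -1.8 × 10⁻³ → UNSTABLE
The 59–140 m interval has Δρ < 0: lighter water underlies denser water.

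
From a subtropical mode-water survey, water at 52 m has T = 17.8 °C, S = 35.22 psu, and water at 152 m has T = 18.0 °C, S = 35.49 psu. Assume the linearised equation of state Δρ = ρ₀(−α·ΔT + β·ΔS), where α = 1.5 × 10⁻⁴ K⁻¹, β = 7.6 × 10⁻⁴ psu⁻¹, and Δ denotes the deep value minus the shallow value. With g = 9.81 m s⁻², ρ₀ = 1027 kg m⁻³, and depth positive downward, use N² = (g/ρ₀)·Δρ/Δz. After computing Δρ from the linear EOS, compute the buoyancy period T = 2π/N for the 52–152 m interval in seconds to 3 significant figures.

1.52 × 10³ s

ΔT = +0.2 K, ΔS = +0.27 psu (deep − shallow).
Δρ/ρ₀ = −αΔT + βΔS = -3.00 × 10⁻⁵ + 2.052 × 10⁻⁴ = 1.752 × 10⁻⁴, so Δρ ≈ 0.1799 kg m⁻³.
N² = (g/ρ₀)·Δρ/Δz = g·(Δρ/ρ₀)/Δz = 9.81 × 1.752 × 10⁻⁴ / 100 = 1.7187 × 10⁻⁵ s⁻².
N = √(1.7187 × 10⁻⁵) = 4.1457 × 10⁻³ rad s⁻¹ → T = 2π/N = 1.5156 × 10³ s ≈ 1.52 × 10³ s.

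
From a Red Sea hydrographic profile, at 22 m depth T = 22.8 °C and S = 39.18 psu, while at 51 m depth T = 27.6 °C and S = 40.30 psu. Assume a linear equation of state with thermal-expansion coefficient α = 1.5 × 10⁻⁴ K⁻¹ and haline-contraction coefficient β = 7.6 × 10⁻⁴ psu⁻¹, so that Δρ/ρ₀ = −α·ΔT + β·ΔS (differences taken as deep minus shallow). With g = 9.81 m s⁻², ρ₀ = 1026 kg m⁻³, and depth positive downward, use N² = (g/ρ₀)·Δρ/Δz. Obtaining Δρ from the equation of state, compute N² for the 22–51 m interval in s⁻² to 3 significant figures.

4.44 × 10⁻⁵ s⁻²

ΔT = +4.8 K, ΔS = +1.12 psu (deep − shallow).
Δρ/ρ₀ = −αΔT + βΔS = -7.20 × 10⁻⁴ + 8.512 × 10⁻⁴ = 1.312 × 10⁻⁴, so Δρ ≈ 0.1346 kg m⁻³.
N² = (g/ρ₀)·Δρ/Δz = g·(Δρ/ρ₀)/Δz = 9.81 × 1.312 × 10⁻⁴ / 29 = 4.4382 × 10⁻⁵ s⁻² ≈ 4.44 × 10⁻⁵ s⁻².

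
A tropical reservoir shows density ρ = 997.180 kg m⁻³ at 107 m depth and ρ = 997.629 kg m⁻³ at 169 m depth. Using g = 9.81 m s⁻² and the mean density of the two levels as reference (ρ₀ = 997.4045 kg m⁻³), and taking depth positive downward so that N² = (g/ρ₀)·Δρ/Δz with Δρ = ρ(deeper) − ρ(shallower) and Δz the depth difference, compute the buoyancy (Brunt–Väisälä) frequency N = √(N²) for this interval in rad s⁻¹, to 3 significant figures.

Δρ = 997.629 − 997.180 = 0.449 kg m⁻³ over Δz = 169 − 107 = 62 m.
N² = (9.81/997.4045) × (0.449/62) = 7.1228 × 10⁻⁵ s⁻².
N = √(7.1228 × 10⁻⁵) = 8.4397 × 10⁻³ rad s⁻¹ ≈ 8.44 × 10⁻³ rad s⁻¹.

8.44 × 10⁻³ rad s⁻¹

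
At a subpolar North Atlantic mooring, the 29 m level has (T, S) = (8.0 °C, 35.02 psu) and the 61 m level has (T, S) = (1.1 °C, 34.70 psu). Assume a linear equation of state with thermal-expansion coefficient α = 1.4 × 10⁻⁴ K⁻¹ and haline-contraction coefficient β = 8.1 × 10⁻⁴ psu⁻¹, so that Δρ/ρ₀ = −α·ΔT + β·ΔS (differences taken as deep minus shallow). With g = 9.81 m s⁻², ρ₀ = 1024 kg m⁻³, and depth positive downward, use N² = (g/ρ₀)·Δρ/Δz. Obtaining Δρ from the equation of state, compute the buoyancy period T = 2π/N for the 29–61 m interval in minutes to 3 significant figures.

ΔT = -6.9 K, ΔS = -0.32 psu (deep − shallow).
Δρ/ρ₀ = −αΔT + βΔS = 9.66 × 10⁻⁴ − 2.592 × 10⁻⁴ = 7.068 × 10⁻⁴, so Δρ ≈ 0.7238 kg m⁻³.
N² = (g/ρ₀)·Δρ/Δz = g·(Δρ/ρ₀)/Δz = 9.81 × 7.068 × 10⁻⁴ / 32 = 2.1668 × 10⁻⁴ s⁻².
N = √(2.1668 × 10⁻⁴) = 0.014720 rad s⁻¹ → T = 2π/N = 426.85 s = 7.1142 min ≈ 7.11 min.

7.11 min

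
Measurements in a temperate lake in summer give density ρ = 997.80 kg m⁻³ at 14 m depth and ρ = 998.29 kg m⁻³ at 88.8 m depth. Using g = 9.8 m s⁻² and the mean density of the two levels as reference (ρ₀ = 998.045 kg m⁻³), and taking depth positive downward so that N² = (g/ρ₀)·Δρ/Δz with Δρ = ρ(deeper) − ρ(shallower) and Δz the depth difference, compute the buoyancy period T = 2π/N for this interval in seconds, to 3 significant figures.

Δρ = 998.29 − 997.80 = 0.49 kg m⁻³ over Δz = 88.8 − 14 = 74.8 m.
N² = (9.8/998.045) × (0.49/74.8) = 6.4324 × 10⁻⁵ s⁻².
N = √(6.4324 × 10⁻⁵) = 8.0202 × 10⁻³ rad s⁻¹, so T = 2π/N = 783.42 s ≈ 783 s.
Since Δρ > 0 the layer is stably stratified.

783 s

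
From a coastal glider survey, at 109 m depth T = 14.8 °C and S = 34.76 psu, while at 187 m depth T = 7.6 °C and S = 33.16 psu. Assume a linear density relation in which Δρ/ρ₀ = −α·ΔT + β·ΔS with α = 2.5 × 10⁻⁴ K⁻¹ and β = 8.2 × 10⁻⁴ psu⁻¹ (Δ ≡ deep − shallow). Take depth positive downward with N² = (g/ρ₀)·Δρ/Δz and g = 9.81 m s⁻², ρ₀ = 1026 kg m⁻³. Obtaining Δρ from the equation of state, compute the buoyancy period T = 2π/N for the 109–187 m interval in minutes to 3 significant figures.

13.4 min

ΔT = -7.2 K, ΔS = -1.60 psu (deep − shallow).
Δρ/ρ₀ = −αΔT + βΔS = 1.80 × 10⁻³ − 1.312 × 10⁻³ = 4.88 × 10⁻⁴, so Δρ ≈ 0.5007 kg m⁻³.
N² = (g/ρ₀)·Δρ/Δz = g·(Δρ/ρ₀)/Δz = 9.81 × 4.88 × 10⁻⁴ / 78 = 6.1375 × 10⁻⁵ s⁻².
N = √(6.1375 × 10⁻⁵) = 7.8342 × 10⁻³ rad s⁻¹ → T = 2π/N = 802.02 s = 13.367 min ≈ 13.4 min.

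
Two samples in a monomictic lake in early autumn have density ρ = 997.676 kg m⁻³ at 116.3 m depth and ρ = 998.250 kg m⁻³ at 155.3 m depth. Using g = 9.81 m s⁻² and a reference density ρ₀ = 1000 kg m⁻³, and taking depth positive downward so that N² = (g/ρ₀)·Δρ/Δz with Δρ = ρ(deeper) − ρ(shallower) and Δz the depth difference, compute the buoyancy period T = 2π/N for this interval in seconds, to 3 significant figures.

Δρ = 998.250 − 997.676 = 0.574 kg m⁻³ over Δz = 155.3 − 116.3 = 39 m.
N² = (9.81/1000) × (0.574/39) = 1.4438 × 10⁻⁴ s⁻².
N = √(1.4438 × 10⁻⁴) = 0.012016 rad s⁻¹, so T = 2π/N = 522.90 s ≈ 523 s.

523 s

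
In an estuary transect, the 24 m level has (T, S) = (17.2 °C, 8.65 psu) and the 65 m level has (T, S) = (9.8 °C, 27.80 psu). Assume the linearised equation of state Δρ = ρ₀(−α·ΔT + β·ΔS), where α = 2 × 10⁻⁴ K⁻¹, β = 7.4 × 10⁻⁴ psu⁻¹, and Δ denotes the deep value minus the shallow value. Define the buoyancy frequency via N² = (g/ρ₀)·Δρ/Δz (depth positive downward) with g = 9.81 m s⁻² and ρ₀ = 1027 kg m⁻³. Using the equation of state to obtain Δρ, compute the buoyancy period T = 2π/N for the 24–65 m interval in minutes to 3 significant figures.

ΔT = -7.4 K, ΔS = +19.15 psu (deep − shallow).
Δρ/ρ₀ = −αΔT + βΔS = 1.48 × 10⁻³ + 0.014171 = 0.015651, so Δρ ≈ 16.07 kg m⁻³.
N² = (g/ρ₀)·Δρ/Δz = g·(Δρ/ρ₀)/Δz = 9.81 × 0.015651 / 41 = 3.7448 × 10⁻³ s⁻².
N = √(3.7448 × 10⁻³) = 0.061195 rad s⁻¹ → T = 2π/N = 102.67 s = 1.7112 min ≈ 1.71 min.

1.71 min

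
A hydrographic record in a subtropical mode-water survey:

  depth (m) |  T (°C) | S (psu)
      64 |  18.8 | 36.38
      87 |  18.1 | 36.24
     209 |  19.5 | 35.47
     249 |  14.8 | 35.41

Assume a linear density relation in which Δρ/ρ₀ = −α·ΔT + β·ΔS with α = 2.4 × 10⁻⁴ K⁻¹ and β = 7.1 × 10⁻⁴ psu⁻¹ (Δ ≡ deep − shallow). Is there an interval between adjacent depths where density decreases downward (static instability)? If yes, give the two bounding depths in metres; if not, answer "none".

Evaluate Δρ/ρ₀ = −αΔT + βΔS across each adjacent pair:
  64–87 m: −αΔT+βΔS = −(2.4 × 10⁻⁴)(-0.7)+(7.1 × 10⁻⁴)(-0.14) = 6.9 × 10⁻⁵ → stable
  87–209 m: −αΔT+βΔS = −(2.4 × 10⁻⁴)(+1.4)+(7.1 × 10⁻⁴)(-0.77) = -8.8 × 10⁻⁴ → UNSTABLE
  209–249 m: −αΔT+βΔS = −(2.4 × 10⁻⁴)(-4.7)+(7.1 × 10⁻⁴)(-0.06) = 1.1 × 10⁻³ → stable
The 87–209 m interval has Δρ < 0: lighter water underlies denser water.

87–209 m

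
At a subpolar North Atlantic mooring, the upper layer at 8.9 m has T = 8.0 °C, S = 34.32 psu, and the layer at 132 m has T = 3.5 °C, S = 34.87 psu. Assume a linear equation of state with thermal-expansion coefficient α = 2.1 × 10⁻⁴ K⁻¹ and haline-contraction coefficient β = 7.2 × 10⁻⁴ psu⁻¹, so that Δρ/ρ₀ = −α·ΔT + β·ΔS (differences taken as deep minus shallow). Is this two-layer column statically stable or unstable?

stable

ΔT = 3.5 − 8.0 = -4.5 K and ΔS = 34.87 − 34.32 = +0.55 psu (deep − shallow).
−αΔT = 9.45 × 10⁻⁴; βΔS = 3.96 × 10⁻⁴; sum Δρ/ρ₀ = 1.341 × 10⁻³.
Δρ/ρ₀ > 0, so Δρ > 0: deeper water is denser → statically stable.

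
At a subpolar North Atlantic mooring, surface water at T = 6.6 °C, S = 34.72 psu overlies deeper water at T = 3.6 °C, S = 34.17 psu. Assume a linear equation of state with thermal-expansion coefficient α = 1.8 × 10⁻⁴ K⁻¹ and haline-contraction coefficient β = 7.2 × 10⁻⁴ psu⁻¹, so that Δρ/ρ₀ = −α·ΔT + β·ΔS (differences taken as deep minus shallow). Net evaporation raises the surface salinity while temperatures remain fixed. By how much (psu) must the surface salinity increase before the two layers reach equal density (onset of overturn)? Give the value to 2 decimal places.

0.20 psu

Neutral buoyancy requires −α(T_deep − T_surf) + β(S_deep − S_surf′) = 0.
S_surf′ = S_deep − (α/β)·ΔT = 34.17 − (1.8 × 10⁻⁴/7.2 × 10⁻⁴)·(-3.0) = 34.9200 psu.
Increase required: 34.9200 − 34.72 = 0.2000 psu.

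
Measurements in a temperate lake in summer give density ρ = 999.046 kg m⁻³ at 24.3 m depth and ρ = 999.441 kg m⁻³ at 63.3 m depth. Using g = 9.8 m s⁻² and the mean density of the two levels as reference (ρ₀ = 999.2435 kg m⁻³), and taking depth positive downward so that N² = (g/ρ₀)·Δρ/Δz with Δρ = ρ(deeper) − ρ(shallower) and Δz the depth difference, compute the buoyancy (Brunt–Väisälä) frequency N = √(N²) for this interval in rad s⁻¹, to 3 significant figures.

9.97 × 10⁻³ rad s⁻¹

Δρ = 999.441 − 999.046 = 0.395 kg m⁻³ over Δz = 63.3 − 24.3 = 39 m.
N² = (9.8/999.2435) × (0.395/39) = 9.9332 × 10⁻⁵ s⁻².
N = √(9.9332 × 10⁻⁵) = 9.9665 × 10⁻³ rad s⁻¹ ≈ 9.97 × 10⁻³ rad s⁻¹.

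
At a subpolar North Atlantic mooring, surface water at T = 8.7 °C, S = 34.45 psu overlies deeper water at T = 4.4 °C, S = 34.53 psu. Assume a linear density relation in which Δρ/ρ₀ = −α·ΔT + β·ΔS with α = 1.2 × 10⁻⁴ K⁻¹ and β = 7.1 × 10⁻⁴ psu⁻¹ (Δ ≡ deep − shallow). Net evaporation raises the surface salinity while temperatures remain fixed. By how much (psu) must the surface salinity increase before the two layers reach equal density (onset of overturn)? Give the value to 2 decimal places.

Neutral buoyancy requires −α(T_deep − T_surf) + β(S_deep − S_surf′) = 0.
S_surf′ = S_deep − (α/β)·ΔT = 34.53 − (1.2 × 10⁻⁴/7.1 × 10⁻⁴)·(-4.3) = 35.2568 psu.
Increase required: 35.2568 − 34.45 = 0.8068 psu.

0.81 psu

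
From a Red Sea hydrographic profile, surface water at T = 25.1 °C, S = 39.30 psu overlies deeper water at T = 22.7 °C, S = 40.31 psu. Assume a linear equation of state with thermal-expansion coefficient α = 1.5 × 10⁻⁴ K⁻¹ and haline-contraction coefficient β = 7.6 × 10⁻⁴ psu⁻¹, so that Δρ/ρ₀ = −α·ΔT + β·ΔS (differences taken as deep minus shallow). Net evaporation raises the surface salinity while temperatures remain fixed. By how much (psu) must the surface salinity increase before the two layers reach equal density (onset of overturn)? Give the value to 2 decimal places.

Neutral buoyancy requires −α(T_deep − T_surf) + β(S_deep − S_surf′) = 0.
S_surf′ = S_deep − (α/β)·ΔT = 40.31 − (1.5 × 10⁻⁴/7.6 × 10⁻⁴)·(-2.4) = 40.7837 psu.
Increase required: 40.7837 − 39.30 = 1.4837 psu.

1.48 psu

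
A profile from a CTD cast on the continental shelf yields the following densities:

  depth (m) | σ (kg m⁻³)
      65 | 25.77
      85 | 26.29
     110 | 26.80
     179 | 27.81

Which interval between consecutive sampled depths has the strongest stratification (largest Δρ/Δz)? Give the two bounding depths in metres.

65–85 m

Compute the density gradient over each adjacent pair:
  65–85 m: Δρ/Δz = 0.52/20 = 0.026 kg m⁻⁴
  85–110 m: Δρ/Δz = 0.51/25 = 0.020 kg m⁻⁴
  110–179 m: Δρ/Δz = 1.01/69 = 0.015 kg m⁻⁴
The largest gradient is in the 65–85 m interval — the pycnocline.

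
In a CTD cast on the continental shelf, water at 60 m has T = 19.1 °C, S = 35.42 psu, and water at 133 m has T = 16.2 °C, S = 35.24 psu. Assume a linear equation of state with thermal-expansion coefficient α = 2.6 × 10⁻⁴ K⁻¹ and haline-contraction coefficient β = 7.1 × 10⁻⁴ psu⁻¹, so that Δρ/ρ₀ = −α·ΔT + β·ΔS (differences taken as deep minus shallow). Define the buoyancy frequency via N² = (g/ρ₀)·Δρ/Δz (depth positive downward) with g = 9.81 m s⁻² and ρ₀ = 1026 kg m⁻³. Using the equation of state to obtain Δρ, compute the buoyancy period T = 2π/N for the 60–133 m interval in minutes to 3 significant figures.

ΔT = -2.9 K, ΔS = -0.18 psu (deep − shallow).
Δρ/ρ₀ = −αΔT + βΔS = 7.54 × 10⁻⁴ − 1.278 × 10⁻⁴ = 6.262 × 10⁻⁴, so Δρ ≈ 0.6425 kg m⁻³.
N² = (g/ρ₀)·Δρ/Δz = g·(Δρ/ρ₀)/Δz = 9.81 × 6.262 × 10⁻⁴ / 73 = 8.4151 × 10⁻⁵ s⁻².
N = √(8.4151 × 10⁻⁵) = 9.1734 × 10⁻³ rad s⁻¹ → T = 2π/N = 684.94 s = 11.416 min ≈ 11.4 min.

11.4 min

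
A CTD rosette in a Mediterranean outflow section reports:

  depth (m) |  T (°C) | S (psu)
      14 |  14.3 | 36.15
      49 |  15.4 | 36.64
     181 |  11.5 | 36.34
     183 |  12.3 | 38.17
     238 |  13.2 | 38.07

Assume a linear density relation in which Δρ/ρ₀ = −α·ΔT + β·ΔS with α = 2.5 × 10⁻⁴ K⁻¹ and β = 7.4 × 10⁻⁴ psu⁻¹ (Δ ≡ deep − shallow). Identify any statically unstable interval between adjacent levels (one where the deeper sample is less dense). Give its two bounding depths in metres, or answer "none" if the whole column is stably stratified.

Evaluate Δρ/ρ₀ = −αΔT + βΔS across each adjacent pair:
  14–49 m: −αΔT+βΔS = −(2.5 × 10⁻⁴)(+1.1)+(7.4 × 10⁻⁴)(+0.49) = 8.8 × 10⁻⁵ → stable
  49–181 m: −αΔT+βΔS = −(2.5 × 10⁻⁴)(-3.9)+(7.4 × 10⁻⁴)(-0.30) = 7.5 × 10⁻⁴ → stable
  181–183 m: −αΔT+βΔS = −(2.5 × 10⁻⁴)(+0.8)+(7.4 × 10⁻⁴)(+1.83) = 1.2 × 10⁻³ → stable
  183–238 m: −αΔT+βΔS = −(2.5 × 10⁻⁴)(+0.9)+(7.4 × 10⁻⁴)(-0.10) = -3.0 × 10⁻⁴ → UNSTABLE
The 183–238 m interval has Δρ < 0: lighter water underlies denser water.

183–238 m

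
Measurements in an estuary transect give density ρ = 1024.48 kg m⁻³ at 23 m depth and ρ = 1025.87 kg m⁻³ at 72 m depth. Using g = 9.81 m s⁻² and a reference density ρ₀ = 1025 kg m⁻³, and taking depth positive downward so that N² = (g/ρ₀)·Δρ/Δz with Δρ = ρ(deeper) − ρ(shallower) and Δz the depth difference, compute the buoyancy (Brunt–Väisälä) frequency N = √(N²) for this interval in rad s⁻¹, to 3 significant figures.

0.0165 rad s⁻¹

Δρ = 1025.87 − 1024.48 = 1.39 kg m⁻³ over Δz = 72 − 23 = 49 m.
N² = (9.81/1025) × (1.39/49) = 2.7150 × 10⁻⁴ s⁻².
N = √(2.7150 × 10⁻⁴) = 0.016477 rad s⁻¹ ≈ 0.0165 rad s⁻¹.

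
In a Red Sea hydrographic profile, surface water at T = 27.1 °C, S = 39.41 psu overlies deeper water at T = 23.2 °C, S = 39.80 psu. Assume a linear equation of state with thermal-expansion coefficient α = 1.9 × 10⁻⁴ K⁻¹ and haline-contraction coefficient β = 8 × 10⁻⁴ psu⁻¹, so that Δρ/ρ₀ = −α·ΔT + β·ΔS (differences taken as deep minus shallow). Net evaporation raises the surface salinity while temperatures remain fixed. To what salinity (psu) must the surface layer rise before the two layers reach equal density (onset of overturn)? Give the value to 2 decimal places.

40.73 psu

Neutral buoyancy requires −α(T_deep − T_surf) + β(S_deep − S_surf′) = 0.
S_surf′ = S_deep − (α/β)·ΔT = 39.80 − (1.9 × 10⁻⁴/8 × 10⁻⁴)·(-3.9) = 40.7263 psu.
Increase required: 40.7263 − 39.41 = 1.3163 psu.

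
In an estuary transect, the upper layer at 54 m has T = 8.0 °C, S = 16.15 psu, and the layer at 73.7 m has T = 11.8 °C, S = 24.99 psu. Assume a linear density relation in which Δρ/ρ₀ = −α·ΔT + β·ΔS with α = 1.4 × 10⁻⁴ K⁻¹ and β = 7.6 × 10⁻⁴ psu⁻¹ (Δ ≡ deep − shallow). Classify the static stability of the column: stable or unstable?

ΔT = 11.8 − 8.0 = +3.8 K and ΔS = 24.99 − 16.15 = +8.84 psu (deep − shallow).
−αΔT = -5.32 × 10⁻⁴; βΔS = 6.7184 × 10⁻³; sum Δρ/ρ₀ = 6.1864 × 10⁻³.
Δρ/ρ₀ > 0, so Δρ > 0: deeper water is denser → statically stable.

stable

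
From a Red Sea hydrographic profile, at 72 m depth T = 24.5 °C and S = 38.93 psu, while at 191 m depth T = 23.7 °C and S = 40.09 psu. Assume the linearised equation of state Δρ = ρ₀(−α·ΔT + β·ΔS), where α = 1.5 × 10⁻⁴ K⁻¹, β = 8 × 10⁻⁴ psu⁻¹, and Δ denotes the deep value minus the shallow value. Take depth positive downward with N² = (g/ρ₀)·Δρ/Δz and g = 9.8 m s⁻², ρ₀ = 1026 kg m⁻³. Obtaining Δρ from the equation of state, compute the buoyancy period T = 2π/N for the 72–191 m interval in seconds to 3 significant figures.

676 s

ΔT = -0.8 K, ΔS = +1.16 psu (deep − shallow).
Δρ/ρ₀ = −αΔT + βΔS = 1.20 × 10⁻⁴ + 9.28 × 10⁻⁴ = 1.048 × 10⁻³, so Δρ ≈ 1.075 kg m⁻³.
N² = (g/ρ₀)·Δρ/Δz = g·(Δρ/ρ₀)/Δz = 9.8 × 1.048 × 10⁻³ / 119 = 8.6306 × 10⁻⁵ s⁻².
N = √(8.6306 × 10⁻⁵) = 9.2901 × 10⁻³ rad s⁻¹ → T = 2π/N = 676.33 s ≈ 676 s.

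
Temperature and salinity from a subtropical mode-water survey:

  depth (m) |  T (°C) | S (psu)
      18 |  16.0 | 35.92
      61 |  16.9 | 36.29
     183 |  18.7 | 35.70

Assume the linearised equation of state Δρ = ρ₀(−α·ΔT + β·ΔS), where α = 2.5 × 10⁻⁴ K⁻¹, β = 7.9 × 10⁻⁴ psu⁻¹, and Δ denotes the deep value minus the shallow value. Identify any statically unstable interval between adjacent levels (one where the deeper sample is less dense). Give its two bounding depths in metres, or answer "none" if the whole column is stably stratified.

Evaluate Δρ/ρ₀ = −αΔT + βΔS across each adjacent pair:
  18–61 m: −αΔT+βΔS = −(2.5 × 10⁻⁴)(+0.9)+(7.9 × 10⁻⁴)(+0.37) = 6.7 × 10⁻⁵ → stable
  61–183 m: −αΔT+βΔS = −(2.5 × 10⁻⁴)(+1.8)+(7.9 × 10⁻⁴)(-0.59) = -9.2 × 10⁻⁴ → UNSTABLE
The 61–183 m interval has Δρ < 0: lighter water underlies denser water.

61–183 m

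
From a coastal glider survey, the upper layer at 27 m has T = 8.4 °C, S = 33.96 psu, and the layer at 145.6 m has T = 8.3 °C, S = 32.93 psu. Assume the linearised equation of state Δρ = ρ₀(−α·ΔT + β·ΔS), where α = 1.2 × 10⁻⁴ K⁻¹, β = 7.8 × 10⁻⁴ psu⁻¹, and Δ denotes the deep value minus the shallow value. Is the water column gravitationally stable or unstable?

unstable

ΔT = 8.3 − 8.4 = -0.1 K and ΔS = 32.93 − 33.96 = -1.03 psu (deep − shallow).
−αΔT = 1.20 × 10⁻⁵; βΔS = -8.034 × 10⁻⁴; sum Δρ/ρ₀ = -7.914 × 10⁻⁴.
Δρ/ρ₀ < 0, so Δρ < 0: deeper water is lighter → statically unstable; the column would overturn.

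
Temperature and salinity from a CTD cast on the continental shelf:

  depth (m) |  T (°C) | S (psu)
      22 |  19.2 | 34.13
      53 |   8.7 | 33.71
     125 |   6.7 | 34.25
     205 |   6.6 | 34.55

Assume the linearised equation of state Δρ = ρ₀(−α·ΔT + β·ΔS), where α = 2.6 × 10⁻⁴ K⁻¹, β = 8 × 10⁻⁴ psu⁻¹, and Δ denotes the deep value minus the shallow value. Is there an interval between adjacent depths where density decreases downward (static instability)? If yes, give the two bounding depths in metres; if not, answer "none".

none

Evaluate Δρ/ρ₀ = −αΔT + βΔS across each adjacent pair:
  22–53 m: −αΔT+βΔS = −(2.6 × 10⁻⁴)(-10.5)+(8 × 10⁻⁴)(-0.42) = 2.4 × 10⁻³ → stable
  53–125 m: −αΔT+βΔS = −(2.6 × 10⁻⁴)(-2.0)+(8 × 10⁻⁴)(+0.54) = 9.5 × 10⁻⁴ → stable
  125–205 m: −αΔT+βΔS = −(2.6 × 10⁻⁴)(-0.1)+(8 × 10⁻⁴)(+0.30) = 2.7 × 10⁻⁴ → stable
Every interval has Δρ > 0: the column is stably stratified throughout.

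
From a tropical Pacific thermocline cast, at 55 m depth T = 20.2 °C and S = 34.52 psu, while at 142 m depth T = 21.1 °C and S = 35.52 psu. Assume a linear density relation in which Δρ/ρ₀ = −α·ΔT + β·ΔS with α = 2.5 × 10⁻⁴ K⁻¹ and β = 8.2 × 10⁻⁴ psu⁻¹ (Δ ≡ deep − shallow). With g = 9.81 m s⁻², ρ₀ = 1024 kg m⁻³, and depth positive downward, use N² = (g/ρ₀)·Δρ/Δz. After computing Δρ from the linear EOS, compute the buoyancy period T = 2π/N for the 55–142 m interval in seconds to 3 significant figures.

ΔT = +0.9 K, ΔS = +1.00 psu (deep − shallow).
Δρ/ρ₀ = −αΔT + βΔS = -2.25 × 10⁻⁴ + 8.20 × 10⁻⁴ = 5.95 × 10⁻⁴, so Δρ ≈ 0.6093 kg m⁻³.
N² = (g/ρ₀)·Δρ/Δz = g·(Δρ/ρ₀)/Δz = 9.81 × 5.95 × 10⁻⁴ / 87 = 6.7091 × 10⁻⁵ s⁻².
N = √(6.7091 × 10⁻⁵) = 8.1909 × 10⁻³ rad s⁻¹ → T = 2π/N = 767.09 s ≈ 767 s.

767 s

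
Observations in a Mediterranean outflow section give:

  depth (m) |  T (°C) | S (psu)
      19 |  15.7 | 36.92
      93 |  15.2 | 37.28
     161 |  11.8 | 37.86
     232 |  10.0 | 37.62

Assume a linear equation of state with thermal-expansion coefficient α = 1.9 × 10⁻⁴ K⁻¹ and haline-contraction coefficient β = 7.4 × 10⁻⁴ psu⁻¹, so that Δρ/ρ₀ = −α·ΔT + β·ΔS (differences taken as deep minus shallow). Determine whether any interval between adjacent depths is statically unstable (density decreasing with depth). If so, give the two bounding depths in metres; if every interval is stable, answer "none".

Evaluate Δρ/ρ₀ = −αΔT + βΔS across each adjacent pair:
  19–93 m: −αΔT+βΔS = −(1.9 × 10⁻⁴)(-0.5)+(7.4 × 10⁻⁴)(+0.36) = 3.6 × 10⁻⁴ → stable
  93–161 m: −αΔT+βΔS = −(1.9 × 10⁻⁴)(-3.4)+(7.4 × 10⁻⁴)(+0.58) = 1.1 × 10⁻³ → stable
  161–232 m: −αΔT+βΔS = −(1.9 × 10⁻⁴)(-1.8)+(7.4 × 10⁻⁴)(-0.24) = 1.6 × 10⁻⁴ → stable
Every interval has Δρ > 0: the column is stably stratified throughout.

none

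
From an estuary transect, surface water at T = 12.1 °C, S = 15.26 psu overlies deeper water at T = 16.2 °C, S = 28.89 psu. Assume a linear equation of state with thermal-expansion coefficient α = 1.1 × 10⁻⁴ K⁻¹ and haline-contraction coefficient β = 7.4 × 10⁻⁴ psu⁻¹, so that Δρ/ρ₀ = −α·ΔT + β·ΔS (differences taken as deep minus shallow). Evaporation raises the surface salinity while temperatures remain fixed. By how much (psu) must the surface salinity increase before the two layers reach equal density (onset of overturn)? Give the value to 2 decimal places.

Neutral buoyancy requires −α(T_deep − T_surf) + β(S_deep − S_surf′) = 0.
S_surf′ = S_deep − (α/β)·ΔT = 28.89 − (1.1 × 10⁻⁴/7.4 × 10⁻⁴)·(+4.1) = 28.2805 psu.
Increase required: 28.2805 − 15.26 = 13.0205 psu.

13.02 psu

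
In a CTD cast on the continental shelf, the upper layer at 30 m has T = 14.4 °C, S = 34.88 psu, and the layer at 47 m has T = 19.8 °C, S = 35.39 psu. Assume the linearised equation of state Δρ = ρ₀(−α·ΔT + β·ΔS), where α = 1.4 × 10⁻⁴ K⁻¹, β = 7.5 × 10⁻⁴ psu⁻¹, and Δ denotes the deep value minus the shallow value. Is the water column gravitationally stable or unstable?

ΔT = 19.8 − 14.4 = +5.4 K and ΔS = 35.39 − 34.88 = +0.51 psu (deep − shallow).
−αΔT = -7.56 × 10⁻⁴; βΔS = 3.825 × 10⁻⁴; sum Δρ/ρ₀ = -3.735 × 10⁻⁴.
Δρ/ρ₀ < 0, so Δρ < 0: deeper water is lighter → statically unstable; the column would overturn.

unstable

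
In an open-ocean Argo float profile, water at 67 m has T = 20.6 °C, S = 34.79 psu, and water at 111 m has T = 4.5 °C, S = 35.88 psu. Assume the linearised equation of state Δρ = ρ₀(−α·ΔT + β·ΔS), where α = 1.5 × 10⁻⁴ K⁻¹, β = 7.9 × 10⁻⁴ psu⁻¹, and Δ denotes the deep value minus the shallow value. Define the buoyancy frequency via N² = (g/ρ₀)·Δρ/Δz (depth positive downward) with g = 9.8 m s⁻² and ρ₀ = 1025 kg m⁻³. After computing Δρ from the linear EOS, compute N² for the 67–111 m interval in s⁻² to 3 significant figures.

ΔT = -16.1 K, ΔS = +1.09 psu (deep − shallow).
Δρ/ρ₀ = −αΔT + βΔS = 2.415 × 10⁻³ + 8.611 × 10⁻⁴ = 3.2761 × 10⁻³, so Δρ ≈ 3.358 kg m⁻³.
N² = (g/ρ₀)·Δρ/Δz = g·(Δρ/ρ₀)/Δz = 9.8 × 3.2761 × 10⁻³ / 44 = 7.2968 × 10⁻⁴ s⁻² ≈ 7.30 × 10⁻⁴ s⁻².

7.30 × 10⁻⁴ s⁻²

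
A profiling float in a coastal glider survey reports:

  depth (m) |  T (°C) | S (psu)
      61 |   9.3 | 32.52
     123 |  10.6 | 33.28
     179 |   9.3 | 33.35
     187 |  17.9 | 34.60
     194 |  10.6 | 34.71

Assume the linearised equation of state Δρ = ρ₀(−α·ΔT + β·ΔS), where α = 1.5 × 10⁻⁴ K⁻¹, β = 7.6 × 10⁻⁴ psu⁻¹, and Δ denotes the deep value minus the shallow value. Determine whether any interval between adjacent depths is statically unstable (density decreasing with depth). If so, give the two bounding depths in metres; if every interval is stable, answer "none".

Evaluate Δρ/ρ₀ = −αΔT + βΔS across each adjacent pair:
  61–123 m: −αΔT+βΔS = −(1.5 × 10⁻⁴)(+1.3)+(7.6 × 10⁻⁴)(+0.76) = 3.8 × 10⁻⁴ → stable
  123–179 m: −αΔT+βΔS = −(1.5 × 10⁻⁴)(-1.3)+(7.6 × 10⁻⁴)(+0.07) = 2.5 × 10⁻⁴ → stable
  179–187 m: −αΔT+βΔS = −(1.5 × 10⁻⁴)(+8.6)+(7.6 × 10⁻⁴)(+1.25) = -3.4 × 10⁻⁴ → UNSTABLE
  187–194 m: −αΔT+βΔS = −(1.5 × 10⁻⁴)(-7.3)+(7.6 × 10⁻⁴)(+0.11) = 1.2 × 10⁻³ → stable
The 179–187 m interval has Δρ < 0: lighter water underlies denser water.

179–187 m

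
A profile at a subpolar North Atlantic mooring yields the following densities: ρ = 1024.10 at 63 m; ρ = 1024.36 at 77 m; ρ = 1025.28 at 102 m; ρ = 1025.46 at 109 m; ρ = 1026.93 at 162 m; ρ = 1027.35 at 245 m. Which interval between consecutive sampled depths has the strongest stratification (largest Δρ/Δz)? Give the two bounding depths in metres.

Compute the density gradient over each adjacent pair:
  63–77 m: Δρ/Δz = 0.26/14 = 0.019 kg m⁻⁴
  77–102 m: Δρ/Δz = 0.92/25 = 0.037 kg m⁻⁴
  102–109 m: Δρ/Δz = 0.18/7 = 0.026 kg m⁻⁴
  109–162 m: Δρ/Δz = 1.47/53 = 0.028 kg m⁻⁴
  162–245 m: Δρ/Δz = 0.42/83 = 5.1 × 10⁻³ kg m⁻⁴
The largest gradient is in the 77–102 m interval — the pycnocline.

77–102 m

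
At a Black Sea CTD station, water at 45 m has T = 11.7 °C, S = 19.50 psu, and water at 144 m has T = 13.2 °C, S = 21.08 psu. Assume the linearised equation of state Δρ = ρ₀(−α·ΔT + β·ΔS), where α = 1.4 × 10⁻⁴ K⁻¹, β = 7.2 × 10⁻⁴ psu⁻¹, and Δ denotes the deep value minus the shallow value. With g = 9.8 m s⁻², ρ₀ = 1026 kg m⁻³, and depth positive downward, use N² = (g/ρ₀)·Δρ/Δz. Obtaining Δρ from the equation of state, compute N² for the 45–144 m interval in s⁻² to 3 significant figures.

ΔT = +1.5 K, ΔS = +1.58 psu (deep − shallow).
Δρ/ρ₀ = −αΔT + βΔS = -2.10 × 10⁻⁴ + 1.1376 × 10⁻³ = 9.276 × 10⁻⁴, so Δρ ≈ 0.9517 kg m⁻³.
N² = (g/ρ₀)·Δρ/Δz = g·(Δρ/ρ₀)/Δz = 9.8 × 9.276 × 10⁻⁴ / 99 = 9.1823 × 10⁻⁵ s⁻² ≈ 9.18 × 10⁻⁵ s⁻².

9.18 × 10⁻⁵ s⁻²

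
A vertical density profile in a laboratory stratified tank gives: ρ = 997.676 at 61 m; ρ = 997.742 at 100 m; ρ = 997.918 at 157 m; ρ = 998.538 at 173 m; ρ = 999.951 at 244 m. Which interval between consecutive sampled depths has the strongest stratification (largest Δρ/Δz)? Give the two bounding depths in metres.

157–173 m

Compute the density gradient over each adjacent pair:
  61–100 m: Δρ/Δz = 0.066/39 = 1.7 × 10⁻³ kg m⁻⁴
  100–157 m: Δρ/Δz = 0.176/57 = 3.1 × 10⁻³ kg m⁻⁴
  157–173 m: Δρ/Δz = 0.620/16 = 0.039 kg m⁻⁴
  173–244 m: Δρ/Δz = 1.413/71 = 0.020 kg m⁻⁴
The largest gradient is in the 157–173 m interval — the pycnocline.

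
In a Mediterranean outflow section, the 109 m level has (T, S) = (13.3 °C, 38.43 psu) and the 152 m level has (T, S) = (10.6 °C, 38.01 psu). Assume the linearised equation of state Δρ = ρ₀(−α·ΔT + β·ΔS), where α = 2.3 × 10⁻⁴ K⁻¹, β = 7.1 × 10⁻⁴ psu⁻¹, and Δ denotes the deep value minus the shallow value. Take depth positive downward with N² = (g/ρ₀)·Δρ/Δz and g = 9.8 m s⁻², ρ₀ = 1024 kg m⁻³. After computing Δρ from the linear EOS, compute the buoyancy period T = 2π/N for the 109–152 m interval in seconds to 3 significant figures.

733 s

ΔT = -2.7 K, ΔS = -0.42 psu (deep − shallow).
Δρ/ρ₀ = −αΔT + βΔS = 6.21 × 10⁻⁴ − 2.982 × 10⁻⁴ = 3.228 × 10⁻⁴, so Δρ ≈ 0.3305 kg m⁻³.
N² = (g/ρ₀)·Δρ/Δz = g·(Δρ/ρ₀)/Δz = 9.8 × 3.228 × 10⁻⁴ / 43 = 7.3568 × 10⁻⁵ s⁻².
N = √(7.3568 × 10⁻⁵) = 8.5772 × 10⁻³ rad s⁻¹ → T = 2π/N = 732.55 s ≈ 733 s.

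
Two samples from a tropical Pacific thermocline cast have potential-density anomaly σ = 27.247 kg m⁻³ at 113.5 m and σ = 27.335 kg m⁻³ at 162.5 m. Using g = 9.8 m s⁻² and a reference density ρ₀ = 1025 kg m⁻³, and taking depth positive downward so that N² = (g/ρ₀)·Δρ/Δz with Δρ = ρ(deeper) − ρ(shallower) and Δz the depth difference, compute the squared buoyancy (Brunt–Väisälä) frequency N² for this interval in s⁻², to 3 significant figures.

Δρ = 1027.335 − 1027.247 = 0.088 kg m⁻³ over Δz = 162.5 − 113.5 = 49 m.
N² = (9.8/1025) × (0.088/49) = 1.7171 × 10⁻⁵ s⁻² ≈ 1.72 × 10⁻⁵ s⁻².

1.72 × 10⁻⁵ s⁻²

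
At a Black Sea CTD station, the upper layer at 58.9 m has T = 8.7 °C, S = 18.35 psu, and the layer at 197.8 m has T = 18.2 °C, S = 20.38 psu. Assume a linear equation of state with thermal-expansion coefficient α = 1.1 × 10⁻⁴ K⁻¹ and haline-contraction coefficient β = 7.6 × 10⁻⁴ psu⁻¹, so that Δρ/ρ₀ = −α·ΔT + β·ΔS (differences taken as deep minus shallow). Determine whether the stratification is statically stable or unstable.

stable

ΔT = 18.2 − 8.7 = +9.5 K and ΔS = 20.38 − 18.35 = +2.03 psu (deep − shallow).
−αΔT = -1.045 × 10⁻³; βΔS = 1.5428 × 10⁻³; sum Δρ/ρ₀ = 4.978 × 10⁻⁴.
Δρ/ρ₀ > 0, so Δρ > 0: deeper water is denser → statically stable.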